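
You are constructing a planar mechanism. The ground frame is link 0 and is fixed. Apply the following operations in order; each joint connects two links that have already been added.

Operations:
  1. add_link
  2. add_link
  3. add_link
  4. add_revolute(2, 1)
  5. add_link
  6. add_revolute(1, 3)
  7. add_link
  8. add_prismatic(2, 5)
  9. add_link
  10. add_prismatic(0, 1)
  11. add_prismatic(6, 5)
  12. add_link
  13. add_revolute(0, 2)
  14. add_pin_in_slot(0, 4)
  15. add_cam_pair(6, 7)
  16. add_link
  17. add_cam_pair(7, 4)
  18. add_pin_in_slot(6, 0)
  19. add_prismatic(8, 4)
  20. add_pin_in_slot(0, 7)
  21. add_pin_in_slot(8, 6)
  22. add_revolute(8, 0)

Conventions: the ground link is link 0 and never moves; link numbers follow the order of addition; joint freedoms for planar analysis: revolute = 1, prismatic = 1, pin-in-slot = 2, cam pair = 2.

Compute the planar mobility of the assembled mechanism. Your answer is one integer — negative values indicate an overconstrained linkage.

(L,J1,J2)=(1,0,0); link0 fixed
link1: (2,0,0)
link2: (3,0,0)
link3: (4,0,0)
R 2-1 [J1]: (4,1,0)
link4: (5,1,0)
R 1-3 [J1]: (5,2,0)
link5: (6,2,0)
P 2-5 [J1]: (6,3,0)
link6: (7,3,0)
P 0-1 [J1]: (7,4,0)
P 6-5 [J1]: (7,5,0)
link7: (8,5,0)
R 0-2 [J1]: (8,6,0)
PS 0-4 [J2]: (8,6,1)
C 6-7 [J2]: (8,6,2)
link8: (9,6,2)
C 7-4 [J2]: (9,6,3)
PS 6-0 [J2]: (9,6,4)
P 8-4 [J1]: (9,7,4)
PS 0-7 [J2]: (9,7,5)
PS 8-6 [J2]: (9,7,6)
R 8-0 [J1]: (9,8,6)
Grübler: 3·8 − 2·8 − 6 = 2

M = 2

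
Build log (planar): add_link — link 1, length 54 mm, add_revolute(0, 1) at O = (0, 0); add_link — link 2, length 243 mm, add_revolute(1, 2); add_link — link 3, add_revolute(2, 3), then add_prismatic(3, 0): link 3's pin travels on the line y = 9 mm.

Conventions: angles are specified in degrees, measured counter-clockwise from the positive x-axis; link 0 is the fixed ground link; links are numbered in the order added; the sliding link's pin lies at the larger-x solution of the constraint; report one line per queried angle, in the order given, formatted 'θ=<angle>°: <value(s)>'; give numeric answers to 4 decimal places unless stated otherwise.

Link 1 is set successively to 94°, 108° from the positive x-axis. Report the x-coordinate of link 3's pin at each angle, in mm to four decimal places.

geometry: r = 54 mm, L = 243 mm, e = 9 mm
θ=94°: crank pin P = (r cos θ, r sin θ) = (-3.766850, 53.868459)
θ=94°: h = r sin θ − e = 53.868459 − 9 = 44.868459
θ=94°: x = r cos θ + √(L² − h²) = -3.766850 + 238.821736 = 235.054886
θ=108°: crank pin P = (r cos θ, r sin θ) = (-16.686918, 51.357052)
θ=108°: h = r sin θ − e = 51.357052 − 9 = 42.357052
θ=108°: x = r cos θ + √(L² − h²) = -16.686918 + 239.279920 = 222.593002

θ=94°: 235.0549
θ=108°: 222.5930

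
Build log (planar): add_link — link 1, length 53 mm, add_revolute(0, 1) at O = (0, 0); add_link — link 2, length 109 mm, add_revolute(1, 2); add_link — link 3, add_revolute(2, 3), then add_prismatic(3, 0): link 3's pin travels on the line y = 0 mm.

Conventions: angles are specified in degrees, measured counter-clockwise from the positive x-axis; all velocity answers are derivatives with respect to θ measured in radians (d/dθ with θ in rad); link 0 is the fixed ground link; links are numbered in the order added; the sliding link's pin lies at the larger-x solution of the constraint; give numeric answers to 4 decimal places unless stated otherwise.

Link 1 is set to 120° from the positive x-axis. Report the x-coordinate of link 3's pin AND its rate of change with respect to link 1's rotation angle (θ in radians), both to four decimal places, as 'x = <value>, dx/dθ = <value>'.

geometry: r = 53 mm, L = 109 mm, e = 0 mm
crank pin P = (r cos θ, r sin θ) = (-26.500000, 45.899346)
h = r sin θ − e = 45.899346 − 0 = 45.899346
x = r cos θ + √(L² − h²) = -26.500000 + 98.864807 = 72.364807
dx/dθ = −r sin θ − h·r cos θ/√(L² − h²) (θ in radians; h = 45.899346) = -33.596357

x = 72.3648, dx/dθ = -33.5964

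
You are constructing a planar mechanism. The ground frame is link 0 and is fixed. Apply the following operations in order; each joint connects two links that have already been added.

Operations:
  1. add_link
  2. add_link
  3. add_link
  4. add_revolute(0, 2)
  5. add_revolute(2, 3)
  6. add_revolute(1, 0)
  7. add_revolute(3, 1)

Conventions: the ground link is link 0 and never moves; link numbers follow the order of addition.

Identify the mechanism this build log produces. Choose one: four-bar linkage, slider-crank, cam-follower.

links: 4 (incl. ground); joints: 4 revolute, 0 prismatic, 0 higher (cam) pair, forming one closed loop
4 links in a single 4R loop → four-bar linkage

four-bar linkage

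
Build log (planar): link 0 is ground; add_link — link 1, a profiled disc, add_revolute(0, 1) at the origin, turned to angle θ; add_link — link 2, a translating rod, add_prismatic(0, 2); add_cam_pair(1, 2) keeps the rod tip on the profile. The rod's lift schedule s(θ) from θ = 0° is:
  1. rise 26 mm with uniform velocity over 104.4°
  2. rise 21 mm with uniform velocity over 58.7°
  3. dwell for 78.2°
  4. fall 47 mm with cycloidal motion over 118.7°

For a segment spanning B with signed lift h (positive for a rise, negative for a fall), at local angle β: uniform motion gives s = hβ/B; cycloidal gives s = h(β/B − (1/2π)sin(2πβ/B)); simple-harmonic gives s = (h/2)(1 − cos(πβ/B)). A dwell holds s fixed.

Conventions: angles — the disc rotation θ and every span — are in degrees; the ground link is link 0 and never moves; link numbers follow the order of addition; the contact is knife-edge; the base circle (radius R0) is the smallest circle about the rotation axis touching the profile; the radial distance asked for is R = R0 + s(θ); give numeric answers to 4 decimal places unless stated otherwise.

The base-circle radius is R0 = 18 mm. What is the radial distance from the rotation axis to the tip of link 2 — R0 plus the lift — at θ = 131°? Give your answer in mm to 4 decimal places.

seg 1 [0°–104.4°] uniform, h=26: full span → s += 26 → s = 26.0000
seg 2 [104.4°–163.1°] uniform, h=21: θ=131° here. β=26.6, B=58.7. 21·26.6/58.7 = 9.5162 → s = 35.5162
R = R0 + s = 18 + 35.5162 = 53.5162

53.5162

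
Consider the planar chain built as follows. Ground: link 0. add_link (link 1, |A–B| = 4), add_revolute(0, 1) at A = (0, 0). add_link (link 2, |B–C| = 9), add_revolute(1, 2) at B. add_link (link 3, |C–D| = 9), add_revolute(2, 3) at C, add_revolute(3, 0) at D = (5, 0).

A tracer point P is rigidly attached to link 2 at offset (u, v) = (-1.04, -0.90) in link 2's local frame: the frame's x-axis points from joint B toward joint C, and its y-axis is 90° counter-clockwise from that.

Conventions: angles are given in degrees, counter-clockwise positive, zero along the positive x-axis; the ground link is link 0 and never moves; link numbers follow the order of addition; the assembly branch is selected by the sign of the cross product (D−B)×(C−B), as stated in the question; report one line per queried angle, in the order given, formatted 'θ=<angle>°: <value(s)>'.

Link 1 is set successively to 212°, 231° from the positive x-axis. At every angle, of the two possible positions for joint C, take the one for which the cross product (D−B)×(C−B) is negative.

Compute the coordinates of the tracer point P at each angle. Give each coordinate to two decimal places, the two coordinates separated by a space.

A=(0,0), D=(5.00,0)
θ=212°: B = A + 4.00·(cos212°, sin212°) = (-3.3922, -2.1197)
θ=212°: |BD| = 8.6557
θ=212°: circle(B,9.00) ∩ circle(D,9.00): a=4.3279, h=7.8911
θ=212°:   candidates: C₊=(-1.1285,6.5910) cross=68.303; C₋=(2.7363,-8.7107) cross=-68.303
θ=212°:   branch - wants cross < 0 → take C=(2.7363,-8.7107) (cross=-68.303)
θ=212°: ex = (C−B)/|BC| = (0.6809,-0.7323); ey = (0.7323,0.6809)
θ=212°: P = B + -1.04·ex + -0.90·ey = (-4.7595,-1.9709)
θ=231°: B = A + 4.00·(cos231°, sin231°) = (-2.5173, -3.1086)
θ=231°: |BD| = 8.1347
θ=231°: circle(B,9.00) ∩ circle(D,9.00): a=4.0673, h=8.0285
θ=231°:   candidates: C₊=(-1.8267,5.8649) cross=65.309; C₋=(4.3094,-8.9735) cross=-65.309
θ=231°:   branch - wants cross < 0 → take C=(4.3094,-8.9735) (cross=-65.309)
θ=231°: ex = (C−B)/|BC| = (0.7585,-0.6517); ey = (0.6517,0.7585)
θ=231°: P = B + -1.04·ex + -0.90·ey = (-3.8926,-3.1135)

θ=212°: -4.76 -1.97
θ=231°: -3.89 -3.11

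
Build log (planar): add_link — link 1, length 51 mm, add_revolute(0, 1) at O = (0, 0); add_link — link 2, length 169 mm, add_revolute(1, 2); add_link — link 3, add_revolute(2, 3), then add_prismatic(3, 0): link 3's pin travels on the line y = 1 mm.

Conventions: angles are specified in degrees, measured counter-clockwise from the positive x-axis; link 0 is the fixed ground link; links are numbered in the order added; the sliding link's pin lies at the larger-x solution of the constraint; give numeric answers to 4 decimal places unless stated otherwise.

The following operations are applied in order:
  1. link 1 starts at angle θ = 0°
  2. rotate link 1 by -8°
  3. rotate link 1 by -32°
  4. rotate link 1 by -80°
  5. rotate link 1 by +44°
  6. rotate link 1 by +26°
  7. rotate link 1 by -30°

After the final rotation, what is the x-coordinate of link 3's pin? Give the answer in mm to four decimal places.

geometry: r = 51 mm, L = 169 mm, e = 1 mm; θ starts at 0°
rotate link 1 by -8°: θ ← 0° -8° = -8°
rotate link 1 by -32°: θ ← -8° -32° = -40°
rotate link 1 by -80°: θ ← -40° -80° = -120°
rotate link 1 by +44°: θ ← -120° +44° = -76°
rotate link 1 by +26°: θ ← -76° +26° = -50°
rotate link 1 by -30°: θ ← -50° -30° = -80°
crank pin P = (r cos θ, r sin θ) = (8.856057, -50.225195)
h = r sin θ − e = -50.225195 − 1 = -51.225195
x = r cos θ + √(L² − h²) = 8.856057 + 161.049618 = 169.905675

169.9057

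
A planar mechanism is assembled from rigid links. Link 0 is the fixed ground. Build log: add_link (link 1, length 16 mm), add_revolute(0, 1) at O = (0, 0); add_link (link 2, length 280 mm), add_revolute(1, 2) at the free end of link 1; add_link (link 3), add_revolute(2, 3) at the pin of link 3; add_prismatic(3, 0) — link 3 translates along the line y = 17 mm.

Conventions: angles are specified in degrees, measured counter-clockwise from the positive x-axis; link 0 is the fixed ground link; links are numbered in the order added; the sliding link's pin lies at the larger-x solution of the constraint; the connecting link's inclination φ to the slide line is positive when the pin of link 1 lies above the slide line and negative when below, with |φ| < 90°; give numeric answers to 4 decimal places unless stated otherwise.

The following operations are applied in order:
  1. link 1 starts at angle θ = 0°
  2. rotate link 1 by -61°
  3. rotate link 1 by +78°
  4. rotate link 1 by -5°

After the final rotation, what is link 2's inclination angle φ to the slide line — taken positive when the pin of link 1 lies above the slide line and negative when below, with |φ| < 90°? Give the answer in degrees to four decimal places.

geometry: r = 16 mm, L = 280 mm, e = 17 mm; θ starts at 0°
rotate link 1 by -61°: θ ← 0° -61° = -61°
rotate link 1 by +78°: θ ← -61° +78° = 17°
rotate link 1 by -5°: θ ← 17° -5° = 12°
h = r sin θ − e = 3.326587 − 17 = -13.673413
sin φ = h / L = -13.673413 / 280 = -0.04883362
φ = arcsin(-0.04883362) = -2.799073°

-2.7991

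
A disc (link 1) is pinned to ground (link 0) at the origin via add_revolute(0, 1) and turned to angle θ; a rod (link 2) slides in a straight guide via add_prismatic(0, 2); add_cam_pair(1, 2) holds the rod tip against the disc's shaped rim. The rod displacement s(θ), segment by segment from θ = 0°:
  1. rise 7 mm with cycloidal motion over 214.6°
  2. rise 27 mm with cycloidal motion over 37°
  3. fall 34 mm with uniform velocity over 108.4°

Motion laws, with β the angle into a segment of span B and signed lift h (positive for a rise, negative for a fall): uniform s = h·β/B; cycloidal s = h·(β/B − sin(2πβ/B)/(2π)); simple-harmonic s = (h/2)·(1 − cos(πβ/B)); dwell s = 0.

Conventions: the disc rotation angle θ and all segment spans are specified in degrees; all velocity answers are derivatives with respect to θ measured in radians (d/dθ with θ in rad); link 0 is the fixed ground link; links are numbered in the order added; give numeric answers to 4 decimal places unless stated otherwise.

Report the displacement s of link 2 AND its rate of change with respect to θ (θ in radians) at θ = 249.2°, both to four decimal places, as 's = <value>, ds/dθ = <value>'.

segment 1 (0° to 214.6°, cycloidal, h = 7) is passed completely: s = 0.0000 + (7) = 7.0000
θ = 249.2° falls in segment 2 (214.6° to 251.6°, cycloidal, h = 27): β = 249.2 − 214.6 = 34.6°, B = 37°; Δs = 27·(0.9351 − sin(2π·0.9351)/(2π)) = 26.9519; s = 7.0000 + 26.9519 = 33.9519
velocity in seg [214.6°–251.6°] (cycloidal), θ in radians: β = 34.6° = 0.6039 rad, B = 37° = 0.6458 rad; ds/dθ = (h/B)(1 − cos(2πβ/B)) = (27/0.6458)(1 − cos(2π·0.9351)) = 3.424630 mm/rad

s = 33.9519, ds/dθ = 3.4246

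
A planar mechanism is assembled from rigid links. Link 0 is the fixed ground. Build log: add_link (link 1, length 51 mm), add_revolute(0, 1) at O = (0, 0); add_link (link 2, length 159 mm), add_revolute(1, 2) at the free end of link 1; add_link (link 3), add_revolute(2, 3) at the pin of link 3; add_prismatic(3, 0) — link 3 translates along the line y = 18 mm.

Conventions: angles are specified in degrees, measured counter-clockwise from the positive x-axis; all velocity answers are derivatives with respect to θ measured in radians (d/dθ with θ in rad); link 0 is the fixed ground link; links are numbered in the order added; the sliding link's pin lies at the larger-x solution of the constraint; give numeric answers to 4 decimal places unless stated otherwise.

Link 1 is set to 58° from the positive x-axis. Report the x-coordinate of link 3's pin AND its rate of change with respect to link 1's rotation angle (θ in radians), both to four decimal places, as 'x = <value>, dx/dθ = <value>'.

geometry: r = 51 mm, L = 159 mm, e = 18 mm
crank pin P = (r cos θ, r sin θ) = (27.025882, 43.250453)
h = r sin θ − e = 43.250453 − 18 = 25.250453
x = r cos θ + √(L² − h²) = 27.025882 + 156.982211 = 184.008094
dx/dθ = −r sin θ − h·r cos θ/√(L² − h²) (θ in radians; h = 25.250453) = -47.597543

x = 184.0081, dx/dθ = -47.5975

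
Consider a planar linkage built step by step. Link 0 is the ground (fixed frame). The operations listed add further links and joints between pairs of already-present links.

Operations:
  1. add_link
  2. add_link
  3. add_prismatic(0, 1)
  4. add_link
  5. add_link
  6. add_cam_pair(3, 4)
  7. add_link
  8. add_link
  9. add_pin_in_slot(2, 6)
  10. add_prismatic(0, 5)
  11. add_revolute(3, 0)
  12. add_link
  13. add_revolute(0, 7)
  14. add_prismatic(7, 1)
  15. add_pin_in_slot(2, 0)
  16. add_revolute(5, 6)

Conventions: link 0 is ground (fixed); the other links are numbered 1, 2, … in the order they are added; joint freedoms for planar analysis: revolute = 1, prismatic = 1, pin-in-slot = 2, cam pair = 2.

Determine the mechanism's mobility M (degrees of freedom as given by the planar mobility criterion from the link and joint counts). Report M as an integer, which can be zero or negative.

link 0 = ground. State L|J1|J2 = 1|0|0
+link1  2|0|0
+link2  3|0|0
P(0,1) f=1→J1  3|1|0
+link3  4|1|0
+link4  5|1|0
C(3,4) f=2→J2  5|1|1
+link5  6|1|1
+link6  7|1|1
PS(2,6) f=2→J2  7|1|2
P(0,5) f=1→J1  7|2|2
R(3,0) f=1→J1  7|3|2
+link7  8|3|2
R(0,7) f=1→J1  8|4|2
P(7,1) f=1→J1  8|5|2
PS(2,0) f=2→J2  8|5|3
R(5,6) f=1→J1  8|6|3
M = 3(8−1)−2·6−3 = 21−12−3 = 6

M = 6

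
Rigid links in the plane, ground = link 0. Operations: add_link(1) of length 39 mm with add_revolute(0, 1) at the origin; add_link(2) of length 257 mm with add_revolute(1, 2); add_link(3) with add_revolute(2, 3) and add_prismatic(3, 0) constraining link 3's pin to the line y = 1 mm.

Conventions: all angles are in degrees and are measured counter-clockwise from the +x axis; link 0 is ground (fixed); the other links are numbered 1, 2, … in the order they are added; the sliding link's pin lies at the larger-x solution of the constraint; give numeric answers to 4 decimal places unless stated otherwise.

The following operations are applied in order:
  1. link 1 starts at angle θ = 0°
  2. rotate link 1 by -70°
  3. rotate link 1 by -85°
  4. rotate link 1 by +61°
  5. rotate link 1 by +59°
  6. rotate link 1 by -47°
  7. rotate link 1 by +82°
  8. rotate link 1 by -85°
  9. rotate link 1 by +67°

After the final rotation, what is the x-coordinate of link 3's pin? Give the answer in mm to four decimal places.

geometry: r = 39 mm, L = 257 mm, e = 1 mm; θ starts at 0°
rotate link 1 by -70°: θ ← 0° -70° = -70°
rotate link 1 by -85°: θ ← -70° -85° = -155°
rotate link 1 by +61°: θ ← -155° +61° = -94°
rotate link 1 by +59°: θ ← -94° +59° = -35°
rotate link 1 by -47°: θ ← -35° -47° = -82°
rotate link 1 by +82°: θ ← -82° +82° = 0°
rotate link 1 by -85°: θ ← 0° -85° = -85°
rotate link 1 by +67°: θ ← -85° +67° = -18°
crank pin P = (r cos θ, r sin θ) = (37.091204, -12.051663)
h = r sin θ − e = -12.051663 − 1 = -13.051663
x = r cos θ + √(L² − h²) = 37.091204 + 256.668374 = 293.759578

293.7596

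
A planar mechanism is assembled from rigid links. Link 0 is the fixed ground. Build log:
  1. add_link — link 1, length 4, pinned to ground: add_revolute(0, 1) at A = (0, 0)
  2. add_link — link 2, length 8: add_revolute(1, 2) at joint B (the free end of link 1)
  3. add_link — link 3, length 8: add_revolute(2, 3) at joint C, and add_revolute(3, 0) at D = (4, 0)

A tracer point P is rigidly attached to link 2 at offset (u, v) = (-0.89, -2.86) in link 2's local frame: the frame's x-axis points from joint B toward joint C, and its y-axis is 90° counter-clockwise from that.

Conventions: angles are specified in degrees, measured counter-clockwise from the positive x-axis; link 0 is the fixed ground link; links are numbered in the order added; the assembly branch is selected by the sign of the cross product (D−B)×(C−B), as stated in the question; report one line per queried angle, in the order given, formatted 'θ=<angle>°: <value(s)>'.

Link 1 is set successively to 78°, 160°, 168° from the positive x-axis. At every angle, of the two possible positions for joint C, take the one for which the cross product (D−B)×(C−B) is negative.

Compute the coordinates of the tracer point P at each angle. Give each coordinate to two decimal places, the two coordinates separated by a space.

A=(0,0), D=(4.00,0)
θ=78°: B = A + 4.00·(cos78°, sin78°) = (0.8316, 3.9126)
θ=78°: |BD| = 5.0346
θ=78°: circle(B,8.00) ∩ circle(D,8.00): a=2.5173, h=7.5936
θ=78°:   candidates: C₊=(8.3172,6.7351) cross=38.231; C₋=(-3.4855,-2.8225) cross=-38.231
θ=78°:   branch - wants cross < 0 → take C=(-3.4855,-2.8225) (cross=-38.231)
θ=78°: ex = (C−B)/|BC| = (-0.5396,-0.8419); ey = (0.8419,-0.5396)
θ=78°: P = B + -0.89·ex + -2.86·ey = (-1.0959,6.2053)
θ=160°: B = A + 4.00·(cos160°, sin160°) = (-3.7588, 1.3681)
θ=160°: |BD| = 7.8785
θ=160°: circle(B,8.00) ∩ circle(D,8.00): a=3.9392, h=6.9629
θ=160°:   candidates: C₊=(1.3297,7.5412) cross=54.857; C₋=(-1.0885,-6.1731) cross=-54.857
θ=160°:   branch - wants cross < 0 → take C=(-1.0885,-6.1731) (cross=-54.857)
θ=160°: ex = (C−B)/|BC| = (0.3338,-0.9426); ey = (0.9426,0.3338)
θ=160°: P = B + -0.89·ex + -2.86·ey = (-6.7518,1.2524)
θ=168°: B = A + 4.00·(cos168°, sin168°) = (-3.9126, 0.8316)
θ=168°: |BD| = 7.9562
θ=168°: circle(B,8.00) ∩ circle(D,8.00): a=3.9781, h=6.9408
θ=168°:   candidates: C₊=(0.7692,7.3186) cross=55.222; C₋=(-0.6818,-6.4870) cross=-55.222
θ=168°:   branch - wants cross < 0 → take C=(-0.6818,-6.4870) (cross=-55.222)
θ=168°: ex = (C−B)/|BC| = (0.4038,-0.9148); ey = (0.9148,0.4038)
θ=168°: P = B + -0.89·ex + -2.86·ey = (-6.8884,0.4908)

θ=78°: -1.10 6.21
θ=160°: -6.75 1.25
θ=168°: -6.89 0.49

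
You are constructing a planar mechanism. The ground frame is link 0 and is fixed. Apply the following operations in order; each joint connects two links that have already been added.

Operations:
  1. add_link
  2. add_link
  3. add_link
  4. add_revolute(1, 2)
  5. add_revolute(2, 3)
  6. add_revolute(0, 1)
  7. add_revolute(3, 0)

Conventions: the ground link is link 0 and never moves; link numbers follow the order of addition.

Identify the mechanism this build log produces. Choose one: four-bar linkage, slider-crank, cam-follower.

links: 4 (incl. ground); joints: 4 revolute, 0 prismatic, 0 higher (cam) pair, forming one closed loop
4 links in a single 4R loop → four-bar linkage

four-bar linkage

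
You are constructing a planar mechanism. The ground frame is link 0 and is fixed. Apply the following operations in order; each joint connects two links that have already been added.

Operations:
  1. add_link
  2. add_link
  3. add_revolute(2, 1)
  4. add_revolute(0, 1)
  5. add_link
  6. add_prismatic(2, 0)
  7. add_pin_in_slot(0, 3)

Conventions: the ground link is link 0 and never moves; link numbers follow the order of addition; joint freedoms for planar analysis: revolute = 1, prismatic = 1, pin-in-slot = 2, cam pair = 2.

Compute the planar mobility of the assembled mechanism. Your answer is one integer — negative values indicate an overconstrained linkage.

link 0 = ground. State L|J1|J2 = 1|0|0
+link1  2|0|0
+link2  3|0|0
R(2,1) f=1→J1  3|1|0
R(0,1) f=1→J1  3|2|0
+link3  4|2|0
P(2,0) f=1→J1  4|3|0
PS(0,3) f=2→J2  4|3|1
M = 3(4−1)−2·3−1 = 9−6−1 = 2

M = 2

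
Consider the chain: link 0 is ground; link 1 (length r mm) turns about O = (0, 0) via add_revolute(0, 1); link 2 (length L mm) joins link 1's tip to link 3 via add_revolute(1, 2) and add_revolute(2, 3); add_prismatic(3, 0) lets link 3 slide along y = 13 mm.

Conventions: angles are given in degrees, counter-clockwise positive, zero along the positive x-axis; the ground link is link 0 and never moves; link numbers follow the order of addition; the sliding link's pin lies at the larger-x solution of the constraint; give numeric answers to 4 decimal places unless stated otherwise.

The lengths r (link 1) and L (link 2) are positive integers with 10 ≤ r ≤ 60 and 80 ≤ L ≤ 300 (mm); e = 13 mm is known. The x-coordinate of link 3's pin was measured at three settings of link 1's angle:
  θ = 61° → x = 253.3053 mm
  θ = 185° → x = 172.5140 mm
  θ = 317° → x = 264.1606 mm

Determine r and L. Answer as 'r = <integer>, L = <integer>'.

constraint per measurement: (x − r cos θ)² + (r sin θ − e)² = L²
subtracting the θ₁ and θ₂ equations cancels the r² and L² terms:
r = (x₁² − x₂²) / (2[(x₁cos θ₁ + e sin θ₁) − (x₂cos θ₂ + e sin θ₂)]) = 55.9999 → r = 56
L² = (x₁ − r cos θ₁)² + (r sin θ₁ − e)² = 52440.9859 → L = 229.0000 → L = 229
check at θ₃=317°: x = 264.1606 (printed 264.1606) ✓

r = 56, L = 229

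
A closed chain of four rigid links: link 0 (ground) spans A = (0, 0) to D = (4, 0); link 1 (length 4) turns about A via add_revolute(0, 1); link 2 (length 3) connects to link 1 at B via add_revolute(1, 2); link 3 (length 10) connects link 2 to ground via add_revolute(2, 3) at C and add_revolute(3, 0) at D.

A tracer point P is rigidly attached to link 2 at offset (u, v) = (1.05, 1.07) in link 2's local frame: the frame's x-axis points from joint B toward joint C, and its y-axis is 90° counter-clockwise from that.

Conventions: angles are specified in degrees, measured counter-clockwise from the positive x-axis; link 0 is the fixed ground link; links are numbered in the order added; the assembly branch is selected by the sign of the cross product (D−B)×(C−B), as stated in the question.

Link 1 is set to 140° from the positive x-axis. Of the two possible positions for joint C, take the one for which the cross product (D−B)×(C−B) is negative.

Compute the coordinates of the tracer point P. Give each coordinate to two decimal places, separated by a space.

A=(0,0), D=(4.00,0)
B = A + 4.00·(cos140°, sin140°) = (-3.0642, 2.5712)
|BD| = 7.5175
circle(B,3.00) ∩ circle(D,10.00): a=-2.2937, h=1.9336
  candidates: C₊=(-4.5583,5.1726) cross=14.536; C₋=(-5.8809,1.5387) cross=-14.536
  branch - wants cross < 0 → take C=(-5.8809,1.5387) (cross=-14.536)
ex = (C−B)/|BC| = (-0.9389,-0.3442); ey = (0.3442,-0.9389)
P = B + 1.05·ex + 1.07·ey = (-3.6818,1.2051)

-3.68 1.21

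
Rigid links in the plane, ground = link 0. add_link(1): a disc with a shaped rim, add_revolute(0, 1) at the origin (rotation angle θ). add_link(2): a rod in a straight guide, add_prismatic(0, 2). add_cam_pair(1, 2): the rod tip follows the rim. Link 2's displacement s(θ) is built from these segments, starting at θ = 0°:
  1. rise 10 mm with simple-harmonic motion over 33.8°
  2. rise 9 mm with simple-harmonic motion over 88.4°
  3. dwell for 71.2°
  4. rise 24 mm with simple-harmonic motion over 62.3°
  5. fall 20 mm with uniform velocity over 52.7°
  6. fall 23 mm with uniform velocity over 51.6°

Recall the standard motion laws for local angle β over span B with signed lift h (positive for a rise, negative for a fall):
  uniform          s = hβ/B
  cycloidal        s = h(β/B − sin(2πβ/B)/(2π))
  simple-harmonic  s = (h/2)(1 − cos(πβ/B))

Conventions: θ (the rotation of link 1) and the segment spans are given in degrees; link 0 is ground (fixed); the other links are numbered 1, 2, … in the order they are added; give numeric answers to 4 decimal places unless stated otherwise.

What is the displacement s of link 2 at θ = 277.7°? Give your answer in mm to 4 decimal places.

segment 1 (0° to 33.8°, simple-harmonic, h = 10) is passed completely: s = 0.0000 + (10) = 10.0000
segment 2 (33.8° to 122.2°, simple-harmonic, h = 9) is passed completely: s = 10.0000 + (9) = 19.0000
segment 3 (122.2° to 193.4°, dwell): s unchanged at 19.0000
segment 4 (193.4° to 255.7°, simple-harmonic, h = 24) is passed completely: s = 19.0000 + (24) = 43.0000
θ = 277.7° falls in segment 5 (255.7° to 308.4°, uniform, h = -20): β = 277.7 − 255.7 = 22°, B = 52.7°; Δs = -20·22/52.7 = -8.3491; s = 43.0000 − 8.3491 = 34.6509

34.6509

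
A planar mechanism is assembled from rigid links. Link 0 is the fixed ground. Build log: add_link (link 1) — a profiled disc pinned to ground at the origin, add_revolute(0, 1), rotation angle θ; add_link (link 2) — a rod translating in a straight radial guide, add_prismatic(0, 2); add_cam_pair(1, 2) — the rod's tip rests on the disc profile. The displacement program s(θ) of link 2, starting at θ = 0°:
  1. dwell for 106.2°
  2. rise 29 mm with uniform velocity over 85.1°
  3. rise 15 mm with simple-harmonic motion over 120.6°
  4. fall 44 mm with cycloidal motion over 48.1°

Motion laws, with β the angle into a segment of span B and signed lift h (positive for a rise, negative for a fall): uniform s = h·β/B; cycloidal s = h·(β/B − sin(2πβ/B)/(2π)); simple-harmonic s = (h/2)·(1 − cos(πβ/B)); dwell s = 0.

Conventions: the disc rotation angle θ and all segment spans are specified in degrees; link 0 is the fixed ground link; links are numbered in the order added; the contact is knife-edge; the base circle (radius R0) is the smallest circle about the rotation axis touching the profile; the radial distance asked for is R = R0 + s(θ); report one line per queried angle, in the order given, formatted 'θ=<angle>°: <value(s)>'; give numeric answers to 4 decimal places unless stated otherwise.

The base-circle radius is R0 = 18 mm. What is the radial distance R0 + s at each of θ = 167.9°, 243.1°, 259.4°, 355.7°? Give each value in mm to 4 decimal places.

seg 1 [0°–106.2°] dwell: s stays 0.0000
seg 2 [106.2°–191.3°] uniform, h=29: θ=167.9° here. β=61.7, B=85.1. 29·61.7/85.1 = 21.0259 → s = 21.0259
seg 2 [106.2°–191.3°] uniform, h=29: full span → s += 29 → s = 29.0000
seg 3 [191.3°–311.9°] simple-harmonic, h=15: θ=243.1° here. β=51.8, B=120.6. 15/2·(1 − cos(π·0.4295)) = 5.8529 → s = 34.8529
seg 3 [191.3°–311.9°] simple-harmonic, h=15: θ=259.4° here. β=68.1, B=120.6. 15/2·(1 − cos(π·0.5647)) = 9.0134 → s = 38.0134
seg 3 [191.3°–311.9°] simple-harmonic, h=15: full span → s += 15 → s = 44.0000
seg 4 [311.9°–360°] cycloidal, h=-44: θ=355.7° here. β=43.8, B=48.1. -44·(0.9106 − sin(2π·0.9106)/(2π)) = -43.7964 → s = 0.2036
θ=167.9°: R = R0 + s = 18 + 21.0259 = 39.0259
θ=243.1°: R = R0 + s = 18 + 34.8529 = 52.8529
θ=259.4°: R = R0 + s = 18 + 38.0134 = 56.0134
θ=355.7°: R = R0 + s = 18 + 0.2036 = 18.2036

θ=167.9°: 39.0259
θ=243.1°: 52.8529
θ=259.4°: 56.0134
θ=355.7°: 18.2036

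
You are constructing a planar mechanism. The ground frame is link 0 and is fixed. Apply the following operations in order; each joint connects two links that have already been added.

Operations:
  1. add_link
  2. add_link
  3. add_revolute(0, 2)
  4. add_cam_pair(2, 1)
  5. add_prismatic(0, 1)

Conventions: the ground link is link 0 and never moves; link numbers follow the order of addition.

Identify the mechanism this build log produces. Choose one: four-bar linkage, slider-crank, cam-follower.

links: 3 (incl. ground); joints: 1 revolute, 1 prismatic, 1 higher (cam) pair, forming one closed loop
3 links, revolute + prismatic + higher pair in one loop → cam-follower

cam-follower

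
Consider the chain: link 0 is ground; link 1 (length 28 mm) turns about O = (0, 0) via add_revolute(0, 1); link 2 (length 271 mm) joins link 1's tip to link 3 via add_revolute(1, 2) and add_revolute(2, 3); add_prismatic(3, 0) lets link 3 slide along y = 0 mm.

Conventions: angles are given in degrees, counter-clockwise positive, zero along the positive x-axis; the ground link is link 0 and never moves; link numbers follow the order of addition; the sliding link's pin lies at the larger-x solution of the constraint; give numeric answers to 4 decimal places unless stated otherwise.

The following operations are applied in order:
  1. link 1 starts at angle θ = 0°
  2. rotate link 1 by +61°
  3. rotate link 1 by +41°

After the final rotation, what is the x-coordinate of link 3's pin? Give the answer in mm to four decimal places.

geometry: r = 28 mm, L = 271 mm, e = 0 mm; θ starts at 0°
rotate link 1 by +61°: θ ← 0° +61° = 61°
rotate link 1 by +41°: θ ← 61° +41° = 102°
crank pin P = (r cos θ, r sin θ) = (-5.821527, 27.388133)
h = r sin θ − e = 27.388133 − 0 = 27.388133
x = r cos θ + √(L² − h²) = -5.821527 + 269.612482 = 263.790954

263.7910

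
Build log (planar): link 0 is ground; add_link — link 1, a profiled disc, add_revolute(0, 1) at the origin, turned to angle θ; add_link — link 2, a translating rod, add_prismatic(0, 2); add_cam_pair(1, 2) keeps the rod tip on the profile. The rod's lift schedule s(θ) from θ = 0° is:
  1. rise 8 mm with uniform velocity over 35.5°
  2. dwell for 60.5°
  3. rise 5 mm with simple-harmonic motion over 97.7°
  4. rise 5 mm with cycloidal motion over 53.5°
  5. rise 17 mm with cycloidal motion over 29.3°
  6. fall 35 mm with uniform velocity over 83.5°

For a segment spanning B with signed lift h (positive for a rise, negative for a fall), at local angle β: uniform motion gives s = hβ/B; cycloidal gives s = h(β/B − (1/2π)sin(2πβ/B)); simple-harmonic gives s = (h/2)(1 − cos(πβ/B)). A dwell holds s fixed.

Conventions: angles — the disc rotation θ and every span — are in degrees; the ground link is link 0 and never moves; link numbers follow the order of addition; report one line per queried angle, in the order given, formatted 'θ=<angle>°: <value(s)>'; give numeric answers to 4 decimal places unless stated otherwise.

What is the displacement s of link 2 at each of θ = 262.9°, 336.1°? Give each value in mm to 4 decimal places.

seg 1 [0°–35.5°] uniform, h=8: full span → s += 8 → s = 8.0000
seg 2 [35.5°–96°] dwell: s stays 8.0000
seg 3 [96°–193.7°] simple-harmonic, h=5: full span → s += 5 → s = 13.0000
seg 4 [193.7°–247.2°] cycloidal, h=5: full span → s += 5 → s = 18.0000
seg 5 [247.2°–276.5°] cycloidal, h=17: θ=262.9° here. β=15.7, B=29.3. 17·(0.5358 − sin(2π·0.5358)/(2π)) = 9.7133 → s = 27.7133
seg 5 [247.2°–276.5°] cycloidal, h=17: full span → s += 17 → s = 35.0000
seg 6 [276.5°–360°] uniform, h=-35: θ=336.1° here. β=59.6, B=83.5. -35·59.6/83.5 = -24.9820 → s = 10.0180

θ=262.9°: 27.7133
θ=336.1°: 10.0180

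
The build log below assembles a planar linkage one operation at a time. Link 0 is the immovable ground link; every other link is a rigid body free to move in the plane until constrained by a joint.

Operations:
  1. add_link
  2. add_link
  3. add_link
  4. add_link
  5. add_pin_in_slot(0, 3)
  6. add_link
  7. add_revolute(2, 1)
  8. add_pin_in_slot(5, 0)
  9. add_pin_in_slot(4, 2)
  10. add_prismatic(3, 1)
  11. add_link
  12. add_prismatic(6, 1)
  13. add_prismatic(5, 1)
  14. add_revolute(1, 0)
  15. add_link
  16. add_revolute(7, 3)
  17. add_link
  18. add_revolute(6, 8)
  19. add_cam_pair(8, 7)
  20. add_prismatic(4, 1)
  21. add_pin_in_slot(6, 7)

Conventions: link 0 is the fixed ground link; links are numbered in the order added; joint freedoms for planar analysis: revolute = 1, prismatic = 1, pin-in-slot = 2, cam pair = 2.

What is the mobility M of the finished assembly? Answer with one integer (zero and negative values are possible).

(L,J1,J2)=(1,0,0); link0 fixed
link1: (2,0,0)
link2: (3,0,0)
link3: (4,0,0)
link4: (5,0,0)
PS 0-3 [J2]: (5,0,1)
link5: (6,0,1)
R 2-1 [J1]: (6,1,1)
PS 5-0 [J2]: (6,1,2)
PS 4-2 [J2]: (6,1,3)
P 3-1 [J1]: (6,2,3)
link6: (7,2,3)
P 6-1 [J1]: (7,3,3)
P 5-1 [J1]: (7,4,3)
R 1-0 [J1]: (7,5,3)
link7: (8,5,3)
R 7-3 [J1]: (8,6,3)
link8: (9,6,3)
R 6-8 [J1]: (9,7,3)
C 8-7 [J2]: (9,7,4)
P 4-1 [J1]: (9,8,4)
PS 6-7 [J2]: (9,8,5)
Grübler: 3·8 − 2·8 − 5 = 3

M = 3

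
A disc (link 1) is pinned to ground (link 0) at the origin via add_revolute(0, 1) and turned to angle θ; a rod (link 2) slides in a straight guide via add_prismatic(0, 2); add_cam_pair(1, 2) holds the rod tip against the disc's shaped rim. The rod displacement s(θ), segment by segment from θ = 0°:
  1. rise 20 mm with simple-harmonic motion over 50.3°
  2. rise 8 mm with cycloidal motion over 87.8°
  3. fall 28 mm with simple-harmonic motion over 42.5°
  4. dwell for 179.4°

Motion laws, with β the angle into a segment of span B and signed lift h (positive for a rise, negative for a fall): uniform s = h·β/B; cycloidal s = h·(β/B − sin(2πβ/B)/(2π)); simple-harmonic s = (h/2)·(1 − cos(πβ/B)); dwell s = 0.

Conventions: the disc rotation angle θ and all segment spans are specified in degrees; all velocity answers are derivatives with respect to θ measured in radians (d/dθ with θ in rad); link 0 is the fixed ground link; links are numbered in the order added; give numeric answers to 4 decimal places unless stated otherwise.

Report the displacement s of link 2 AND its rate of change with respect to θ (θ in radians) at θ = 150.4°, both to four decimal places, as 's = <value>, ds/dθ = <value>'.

segment 1 (0° to 50.3°, simple-harmonic, h = 20) is passed completely: s = 0.0000 + (20) = 20.0000
segment 2 (50.3° to 138.1°, cycloidal, h = 8) is passed completely: s = 20.0000 + (8) = 28.0000
θ = 150.4° falls in segment 3 (138.1° to 180.6°, simple-harmonic, h = -28): β = 150.4 − 138.1 = 12.3°, B = 42.5°; Δs = -28/2·(1 − cos(π·0.2894)) = -5.3989; s = 28.0000 − 5.3989 = 22.6011
velocity in seg [138.1°–180.6°] (simple-harmonic), θ in radians: β = 12.3° = 0.2147 rad, B = 42.5° = 0.7418 rad; ds/dθ = (πh/(2B)) sin(πβ/B) = (π·(-28)/(2·0.7418)) sin(π·0.2894) = -46.784305 mm/rad

s = 22.6011, ds/dθ = -46.7843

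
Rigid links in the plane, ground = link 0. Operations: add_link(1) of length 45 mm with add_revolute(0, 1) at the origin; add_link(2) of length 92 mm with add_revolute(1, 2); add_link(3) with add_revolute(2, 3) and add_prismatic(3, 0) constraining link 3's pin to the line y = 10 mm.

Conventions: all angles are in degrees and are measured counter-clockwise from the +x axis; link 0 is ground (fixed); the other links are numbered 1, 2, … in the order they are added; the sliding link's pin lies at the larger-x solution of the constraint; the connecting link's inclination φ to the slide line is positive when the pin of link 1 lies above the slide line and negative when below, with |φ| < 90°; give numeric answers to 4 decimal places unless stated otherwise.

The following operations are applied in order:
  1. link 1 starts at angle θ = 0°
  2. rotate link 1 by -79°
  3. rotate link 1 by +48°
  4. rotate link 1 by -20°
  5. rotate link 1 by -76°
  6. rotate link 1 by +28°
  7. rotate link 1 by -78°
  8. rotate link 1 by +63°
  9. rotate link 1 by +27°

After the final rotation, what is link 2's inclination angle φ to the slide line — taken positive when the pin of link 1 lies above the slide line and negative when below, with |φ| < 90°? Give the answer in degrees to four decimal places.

geometry: r = 45 mm, L = 92 mm, e = 10 mm; θ starts at 0°
rotate link 1 by -79°: θ ← 0° -79° = -79°
rotate link 1 by +48°: θ ← -79° +48° = -31°
rotate link 1 by -20°: θ ← -31° -20° = -51°
rotate link 1 by -76°: θ ← -51° -76° = -127°
rotate link 1 by +28°: θ ← -127° +28° = -99°
rotate link 1 by -78°: θ ← -99° -78° = -177°
rotate link 1 by +63°: θ ← -177° +63° = -114°
rotate link 1 by +27°: θ ← -114° +27° = -87°
h = r sin θ − e = -44.938329 − 10 = -54.938329
sin φ = h / L = -54.938329 / 92 = -0.59715575
φ = arcsin(-0.59715575) = -36.666464°

-36.6665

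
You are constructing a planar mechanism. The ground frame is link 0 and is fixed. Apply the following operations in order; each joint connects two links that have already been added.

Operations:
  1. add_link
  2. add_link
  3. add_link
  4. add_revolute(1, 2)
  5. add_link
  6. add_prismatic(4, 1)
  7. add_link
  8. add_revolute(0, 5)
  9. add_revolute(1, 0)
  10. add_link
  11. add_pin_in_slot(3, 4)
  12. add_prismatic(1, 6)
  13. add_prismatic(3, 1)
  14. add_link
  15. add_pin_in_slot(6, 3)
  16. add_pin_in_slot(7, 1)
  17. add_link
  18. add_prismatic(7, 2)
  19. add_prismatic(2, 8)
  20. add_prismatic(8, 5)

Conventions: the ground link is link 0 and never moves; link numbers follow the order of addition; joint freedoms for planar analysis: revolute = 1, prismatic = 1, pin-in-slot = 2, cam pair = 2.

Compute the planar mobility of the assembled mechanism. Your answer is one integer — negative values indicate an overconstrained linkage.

ground; <1,0,0>
#1 <2,0,0>
#2 <3,0,0>
#3 <4,0,0>
R:1↔2 J1 <4,1,0>
#4 <5,1,0>
P:4↔1 J1 <5,2,0>
#5 <6,2,0>
R:0↔5 J1 <6,3,0>
R:1↔0 J1 <6,4,0>
#6 <7,4,0>
PS:3↔4 J2 <7,4,1>
P:1↔6 J1 <7,5,1>
P:3↔1 J1 <7,6,1>
#7 <8,6,1>
PS:6↔3 J2 <8,6,2>
PS:7↔1 J2 <8,6,3>
#8 <9,6,3>
P:7↔2 J1 <9,7,3>
P:2↔8 J1 <9,8,3>
P:8↔5 J1 <9,9,3>
3×8 − 2×9 − 1×3 = 3

M = 3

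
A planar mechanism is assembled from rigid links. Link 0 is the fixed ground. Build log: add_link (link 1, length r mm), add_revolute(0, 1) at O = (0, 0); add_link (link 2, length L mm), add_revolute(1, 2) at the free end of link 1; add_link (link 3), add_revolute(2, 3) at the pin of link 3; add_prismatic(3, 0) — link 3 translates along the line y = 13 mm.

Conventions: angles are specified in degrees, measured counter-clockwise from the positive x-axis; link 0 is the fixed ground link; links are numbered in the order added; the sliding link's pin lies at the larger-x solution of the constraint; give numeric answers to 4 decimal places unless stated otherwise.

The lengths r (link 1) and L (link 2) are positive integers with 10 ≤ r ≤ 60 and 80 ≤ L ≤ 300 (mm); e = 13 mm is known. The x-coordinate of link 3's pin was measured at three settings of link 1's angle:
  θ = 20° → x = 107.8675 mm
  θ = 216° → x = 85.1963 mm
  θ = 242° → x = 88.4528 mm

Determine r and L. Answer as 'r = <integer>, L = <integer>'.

constraint per measurement: (x − r cos θ)² + (r sin θ − e)² = L²
subtracting the θ₁ and θ₂ equations cancels the r² and L² terms:
r = (x₁² − x₂²) / (2[(x₁cos θ₁ + e sin θ₁) − (x₂cos θ₂ + e sin θ₂)]) = 12.0000 → r = 12
L² = (x₁ − r cos θ₁)² + (r sin θ₁ − e)² = 9408.9922 → L = 97.0000 → L = 97
check at θ₃=242°: x = 88.4528 (printed 88.4528) ✓

r = 12, L = 97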